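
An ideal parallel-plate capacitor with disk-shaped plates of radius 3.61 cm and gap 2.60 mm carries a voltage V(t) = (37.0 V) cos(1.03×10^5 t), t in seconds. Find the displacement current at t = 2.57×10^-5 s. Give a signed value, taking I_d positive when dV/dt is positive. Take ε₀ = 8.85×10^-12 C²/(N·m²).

-2.52×10^-5 A

C = ε₀A/d = (8.85×10^-12)(4.094×10^-3)/(2.60×10^-3) = 1.394×10^-11 F. dV/dt = V₀ω·−sin(ωt); at ωt = 2.6471 rad this factor is -0.4746.
I_d = C dV/dt = (1.394×10^-11)(37.0)(1.03×10^5)(-0.4746) = -2.52×10^-5 A.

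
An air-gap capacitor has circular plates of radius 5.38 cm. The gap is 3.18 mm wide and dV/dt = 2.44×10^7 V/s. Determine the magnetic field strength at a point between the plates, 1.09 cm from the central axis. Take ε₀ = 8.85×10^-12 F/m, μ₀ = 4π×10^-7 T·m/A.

dE/dt = (dV/dt)/d = 7.673×10^9 V/(m·s); I_d = ε₀(πR²)(dE/dt) = (8.85×10^-12)(9.093×10^-3)(7.673×10^9) = 6.175×10^-4 A.
∮B·dl = μ₀ I_d,enc with I_d,enc = I_d r²/R² = 2.535×10^-5 A; so B = μ₀ I_d,enc/(2πr) = 4.65×10^-10 T.

4.65×10^-10 T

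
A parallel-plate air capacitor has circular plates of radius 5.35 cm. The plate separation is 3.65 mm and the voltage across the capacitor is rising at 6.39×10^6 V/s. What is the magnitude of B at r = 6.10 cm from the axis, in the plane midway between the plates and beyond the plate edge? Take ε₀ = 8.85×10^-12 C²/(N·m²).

4.57×10^-10 T

With E = V/d, dE/dt = 1.751×10^9 V/(m·s) and πR² = 8.992×10^-3 m², giving I_d = ε₀ πR² dE/dt = 1.393×10^-4 A.
With r > R the enclosed displacement current is the full I_d; B = μ₀ I_d / (2πr) = 4.57×10^-10 T.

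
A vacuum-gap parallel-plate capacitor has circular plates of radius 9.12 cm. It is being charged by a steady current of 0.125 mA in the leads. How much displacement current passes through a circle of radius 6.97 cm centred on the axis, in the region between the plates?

7.30×10^-5 A

Between the plates the displacement current equals the wire current: I_d = 0.125 mA = 1.25×10^-4 A.
The field is uniform, so I_d,enc = I_d (r/R)² = (1.25×10^-4)(6.97/9.12)² = 7.30×10^-5 A.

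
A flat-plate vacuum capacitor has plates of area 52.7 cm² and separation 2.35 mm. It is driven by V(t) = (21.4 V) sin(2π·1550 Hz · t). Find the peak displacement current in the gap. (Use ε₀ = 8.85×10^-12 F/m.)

(dE/dt)_max = V₀ω/d = 8.869×10^7 V/(m·s); ω = 2πf = 9739 rad/s.
I_d,max = ε₀ A (dE/dt)_max = (8.85×10^-12)(5.27×10^-3)(8.869×10^7) = 4.14×10^-6 A.

4.14×10^-6 A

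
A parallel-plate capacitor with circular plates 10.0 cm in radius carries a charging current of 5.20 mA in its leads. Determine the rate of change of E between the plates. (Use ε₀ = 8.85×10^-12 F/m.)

1.87×10^10 V/(m·s)

The displacement current between the plates equals the conduction current, I_d = 5.20 mA.
Since I_d = ε₀ A dE/dt, dE/dt = I_d/(ε₀A) = (5.20×10^-3)/((8.85×10^-12)(0.03142)) = 1.87×10^10 V/(m·s).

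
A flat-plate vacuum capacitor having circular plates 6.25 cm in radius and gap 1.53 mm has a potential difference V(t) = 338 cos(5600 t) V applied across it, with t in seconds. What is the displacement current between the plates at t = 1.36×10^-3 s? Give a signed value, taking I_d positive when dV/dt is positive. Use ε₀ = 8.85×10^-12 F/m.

-1.31×10^-4 A

dV/dt = (338)(5600)·−sin(7.616) = -1.839×10^6 V/s.
I_d = C dV/dt with C = ε₀A/d = (8.85×10^-12)(0.01227)/(1.53×10^-3) = 7.097×10^-11 F, so I_d = (7.097×10^-11)(-1.839×10^6) = -1.31×10^-4 A.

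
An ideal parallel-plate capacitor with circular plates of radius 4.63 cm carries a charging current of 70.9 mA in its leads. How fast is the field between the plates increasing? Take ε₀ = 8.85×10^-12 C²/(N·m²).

1.19×10^12 V/(m·s)

The displacement current between the plates equals the conduction current, I_d = 70.9 mA.
Since I_d = ε₀ A dE/dt, dE/dt = I_d/(ε₀A) = (0.0709)/((8.85×10^-12)(6.735×10^-3)) = 1.19×10^12 V/(m·s).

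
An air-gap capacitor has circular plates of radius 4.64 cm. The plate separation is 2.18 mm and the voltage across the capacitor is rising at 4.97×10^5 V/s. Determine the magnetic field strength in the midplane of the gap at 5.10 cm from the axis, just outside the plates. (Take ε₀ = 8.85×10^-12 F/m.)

5.35×10^-11 T

dE/dt = (dV/dt)/d = 2.280×10^8 V/(m·s); I_d = ε₀(πR²)(dE/dt) = (8.85×10^-12)(6.764×10^-3)(2.280×10^8) = 1.365×10^-5 A.
With r > R the enclosed displacement current is the full I_d; B = μ₀ I_d / (2πr) = 5.35×10^-11 T.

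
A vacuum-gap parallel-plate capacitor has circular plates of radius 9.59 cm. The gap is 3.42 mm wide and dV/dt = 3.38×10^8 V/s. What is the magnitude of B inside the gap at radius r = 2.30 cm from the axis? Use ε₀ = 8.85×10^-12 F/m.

1.26×10^-8 T

dE/dt = (dV/dt)/d = 9.883×10^10 V/(m·s); I_d = ε₀(πR²)(dE/dt) = (8.85×10^-12)(0.02889)(9.883×10^10) = 0.02527 A.
∮B·dl = μ₀ I_d,enc with I_d,enc = I_d r²/R² = 1.454×10^-3 A; so B = μ₀ I_d,enc/(2πr) = 1.26×10^-8 T.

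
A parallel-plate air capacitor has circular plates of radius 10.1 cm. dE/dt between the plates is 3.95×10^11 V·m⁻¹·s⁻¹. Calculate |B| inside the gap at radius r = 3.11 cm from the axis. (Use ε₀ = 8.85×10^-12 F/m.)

Through the whole plate area (πR² = 0.03205 m²), I_d = ε₀ πR² dE/dt = 0.1120 A.
∮B·dl = μ₀ I_d,enc with I_d,enc = I_d r²/R² = 0.01062 A; so B = μ₀ I_d,enc/(2πr) = 6.83×10^-8 T.

6.83×10^-8 T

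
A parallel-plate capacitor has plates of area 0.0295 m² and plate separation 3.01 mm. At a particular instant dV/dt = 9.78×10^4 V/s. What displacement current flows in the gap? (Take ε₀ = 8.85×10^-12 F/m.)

The displacement current equals the charging current C dV/dt. With C = ε₀A/d = (8.85×10^-12)(0.0295)/(3.01×10^-3) = 8.674×10^-11 F, I_d = (8.674×10^-11)(9.78×10^4) = 8.48×10^-6 A.

8.48×10^-6 A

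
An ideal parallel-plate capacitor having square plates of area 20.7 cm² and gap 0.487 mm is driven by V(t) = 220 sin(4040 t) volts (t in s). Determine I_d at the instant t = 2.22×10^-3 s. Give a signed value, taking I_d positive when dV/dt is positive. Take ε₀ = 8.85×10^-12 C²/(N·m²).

-3.00×10^-5 A

C = ε₀A/d = (8.85×10^-12)(2.07×10^-3)/(4.87×10^-4) = 3.762×10^-11 F. dV/dt = V₀ω·cos(ωt); at ωt = 8.9688 rad this factor is -0.8978.
I_d = C dV/dt = (3.762×10^-11)(220)(4040)(-0.8978) = -3.00×10^-5 A.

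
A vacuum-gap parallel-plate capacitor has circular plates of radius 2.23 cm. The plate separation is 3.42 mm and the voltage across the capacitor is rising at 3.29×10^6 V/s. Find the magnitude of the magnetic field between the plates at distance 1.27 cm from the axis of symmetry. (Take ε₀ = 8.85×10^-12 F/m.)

dE/dt = (dV/dt)/d = 9.620×10^8 V/(m·s); I_d = ε₀(πR²)(dE/dt) = (8.85×10^-12)(1.562×10^-3)(9.620×10^8) = 1.330×10^-5 A.
An Ampèrian loop of radius r encloses a fraction (r/R)² of I_d. Then B·2πr = μ₀ I_d (r/R)², giving B = μ₀ I_d r/(2πR²) = 6.79×10^-11 T.

6.79×10^-11 T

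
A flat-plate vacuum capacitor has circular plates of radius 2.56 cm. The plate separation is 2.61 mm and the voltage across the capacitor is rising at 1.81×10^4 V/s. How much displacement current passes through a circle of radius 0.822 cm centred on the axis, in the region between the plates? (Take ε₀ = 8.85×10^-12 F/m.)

I_d = C dV/dt with C = ε₀πR²/d = 6.982×10^-12 F, so I_d = (6.982×10^-12)(1.81×10^4) = 1.264×10^-7 A.
The field is uniform, so I_d,enc = I_d (r/R)² = (1.264×10^-7)(0.822/2.56)² = 1.30×10^-8 A.

1.30×10^-8 A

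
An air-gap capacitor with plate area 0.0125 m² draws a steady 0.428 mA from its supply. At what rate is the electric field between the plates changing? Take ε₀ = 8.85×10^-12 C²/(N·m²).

By continuity, I_d in the gap equals the 0.428 mA flowing in the wire.
Since I_d = ε₀ A dE/dt, dE/dt = I_d/(ε₀A) = (4.28×10^-4)/((8.85×10^-12)(0.0125)) = 3.87×10^9 V/(m·s).

3.87×10^9 V/(m·s)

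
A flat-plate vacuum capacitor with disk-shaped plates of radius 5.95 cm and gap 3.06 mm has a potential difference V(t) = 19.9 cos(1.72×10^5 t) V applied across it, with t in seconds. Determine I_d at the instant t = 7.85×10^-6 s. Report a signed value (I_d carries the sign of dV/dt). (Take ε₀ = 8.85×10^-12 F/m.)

-1.07×10^-4 A

C = ε₀A/d = (8.85×10^-12)(0.01112)/(3.06×10^-3) = 3.216×10^-11 F. dV/dt = V₀ω·−sin(ωt); at ωt = 1.3502 rad this factor is -0.9758.
I_d = C dV/dt = (3.216×10^-11)(19.9)(1.72×10^5)(-0.9758) = -1.07×10^-4 A.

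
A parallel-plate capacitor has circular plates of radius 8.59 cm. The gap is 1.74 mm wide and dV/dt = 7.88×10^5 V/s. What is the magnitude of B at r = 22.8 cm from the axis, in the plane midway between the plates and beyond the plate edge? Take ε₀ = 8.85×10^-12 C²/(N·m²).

8.15×10^-11 T

dE/dt = (dV/dt)/d = 4.529×10^8 V/(m·s); I_d = ε₀(πR²)(dE/dt) = (8.85×10^-12)(0.02318)(4.529×10^8) = 9.291×10^-5 A.
With r > R the enclosed displacement current is the full I_d; B = μ₀ I_d / (2πr) = 8.15×10^-11 T.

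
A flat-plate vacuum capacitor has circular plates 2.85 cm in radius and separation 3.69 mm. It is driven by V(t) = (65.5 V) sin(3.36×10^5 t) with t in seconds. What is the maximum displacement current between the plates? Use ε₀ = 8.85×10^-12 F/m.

1.35×10^-4 A

(dE/dt)_max = V₀ω/d = 5.964×10^9 V/(m·s); ω = 3.36×10^5 rad/s.
I_d,max = ε₀ A (dE/dt)_max = (8.85×10^-12)(2.552×10^-3)(5.964×10^9) = 1.35×10^-4 A.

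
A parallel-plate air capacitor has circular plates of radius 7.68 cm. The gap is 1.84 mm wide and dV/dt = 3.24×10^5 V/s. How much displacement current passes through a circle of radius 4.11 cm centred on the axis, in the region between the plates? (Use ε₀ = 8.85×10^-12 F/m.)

8.27×10^-6 A

dE/dt = (dV/dt)/d = 1.761×10^8 V/(m·s); I_d = ε₀(πR²)(dE/dt) = (8.85×10^-12)(0.01853)(1.761×10^8) = 2.888×10^-5 A.
Since J_d is uniform, the enclosed fraction is (r/R)² = 0.2864, giving I_d,enc = 8.27×10^-6 A.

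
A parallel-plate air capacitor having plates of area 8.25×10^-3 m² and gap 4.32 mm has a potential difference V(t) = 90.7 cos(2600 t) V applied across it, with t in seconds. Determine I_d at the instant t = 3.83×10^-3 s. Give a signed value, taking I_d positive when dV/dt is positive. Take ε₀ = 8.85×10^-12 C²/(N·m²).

2.03×10^-6 A

dV/dt = (90.7)(2600)·−sin(9.958) = 1.199×10^5 V/s.
I_d = C dV/dt with C = ε₀A/d = (8.85×10^-12)(8.25×10^-3)/(4.32×10^-3) = 1.690×10^-11 F, so I_d = (1.690×10^-11)(1.199×10^5) = 2.03×10^-6 A.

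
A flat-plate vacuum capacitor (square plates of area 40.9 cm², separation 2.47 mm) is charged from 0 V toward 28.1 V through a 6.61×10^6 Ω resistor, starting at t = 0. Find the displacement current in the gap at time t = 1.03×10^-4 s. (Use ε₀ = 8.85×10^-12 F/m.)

C = ε₀A/d = (8.85×10^-12)(4.09×10^-3)/(2.47×10^-3) = 1.465×10^-11 F, so τ = RC = 9.684×10^-5 s.
The conduction current is I(t) = (V₀/R) e^(−t/τ), and the displacement current between the plates equals it.
t/τ = 1.064; I_d = (28.1/6.61×10^6) · e^(−1.064) = (4.251×10^-6)(0.3451) = 1.47×10^-6 A.

1.47×10^-6 A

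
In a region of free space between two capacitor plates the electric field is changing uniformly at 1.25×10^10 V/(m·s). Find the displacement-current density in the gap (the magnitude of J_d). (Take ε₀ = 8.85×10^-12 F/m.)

0.111 A/m²

The displacement-current density is ε₀ ∂E/∂t = (8.85×10^-12)(1.25×10^10) = 0.111 A/m².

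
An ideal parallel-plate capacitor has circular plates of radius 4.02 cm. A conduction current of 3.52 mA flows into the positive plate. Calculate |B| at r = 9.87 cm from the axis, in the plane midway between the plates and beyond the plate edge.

7.13×10^-9 T

No conduction current crosses the gap, so I_d there equals the 3.52×10^-3 A in the leads.
For r ≥ R the full I_d is enclosed: B = μ₀ I_d/(2πr) = (4π×10^-7)(3.52×10^-3)/(2π·0.0987) = 7.13×10^-9 T.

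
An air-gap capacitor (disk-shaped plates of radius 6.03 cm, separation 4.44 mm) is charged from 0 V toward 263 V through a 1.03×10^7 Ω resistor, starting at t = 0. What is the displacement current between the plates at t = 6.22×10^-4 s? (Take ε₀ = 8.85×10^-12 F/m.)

1.80×10^-6 A

C = ε₀A/d = (8.85×10^-12)(0.01142)/(4.44×10^-3) = 2.276×10^-11 F and τ = RC = 2.344×10^-4 s. I_d in the gap equals the RC charging current.
I_d(t) = (V₀/R) e^(−t/τ) = 2.553×10^-5 · e^(−2.654) = 1.80×10^-6 A.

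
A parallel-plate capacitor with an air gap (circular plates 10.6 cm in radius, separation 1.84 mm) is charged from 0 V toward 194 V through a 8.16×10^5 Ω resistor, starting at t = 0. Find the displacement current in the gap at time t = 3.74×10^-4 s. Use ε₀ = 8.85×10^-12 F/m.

1.60×10^-5 A

C = ε₀A/d = (8.85×10^-12)(0.03530)/(1.84×10^-3) = 1.698×10^-10 F, so τ = RC = 1.386×10^-4 s.
The conduction current is I(t) = (V₀/R) e^(−t/τ), and the displacement current between the plates equals it.
t/τ = 2.698; I_d = (194/8.16×10^5) · e^(−2.698) = (2.377×10^-4)(0.06734) = 1.60×10^-5 A.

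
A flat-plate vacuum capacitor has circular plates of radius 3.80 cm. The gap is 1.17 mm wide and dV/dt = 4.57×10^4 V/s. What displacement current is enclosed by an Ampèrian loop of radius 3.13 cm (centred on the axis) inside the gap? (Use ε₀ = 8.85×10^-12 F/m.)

1.06×10^-6 A

dE/dt = (dV/dt)/d = 3.906×10^7 V/(m·s); I_d = ε₀(πR²)(dE/dt) = (8.85×10^-12)(4.536×10^-3)(3.906×10^7) = 1.568×10^-6 A.
The field is uniform, so I_d,enc = I_d (r/R)² = (1.568×10^-6)(3.13/3.80)² = 1.06×10^-6 A.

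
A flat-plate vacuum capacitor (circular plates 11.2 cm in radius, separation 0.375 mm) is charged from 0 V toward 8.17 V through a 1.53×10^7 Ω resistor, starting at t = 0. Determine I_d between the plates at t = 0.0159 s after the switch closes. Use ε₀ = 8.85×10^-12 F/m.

1.75×10^-7 A

With C = ε₀A/d = (8.85×10^-12)(0.03941)/(3.75×10^-4) = 9.301×10^-10 F, the time constant is τ = RC = 0.01423 s, so t/τ = 1.117 and e^(−t/τ) = 0.3273.
I_d = I_cond = (V₀/R) e^(−t/τ) = (5.340×10^-7)(0.3273) = 1.75×10^-7 A.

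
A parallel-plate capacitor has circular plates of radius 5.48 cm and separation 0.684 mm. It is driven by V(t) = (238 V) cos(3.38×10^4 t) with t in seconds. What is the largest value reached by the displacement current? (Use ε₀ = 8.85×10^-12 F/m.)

(dE/dt)_max = V₀ω/d = 1.176×10^10 V/(m·s); ω = 3.38×10^4 rad/s.
I_d,max = ε₀ A (dE/dt)_max = (8.85×10^-12)(9.434×10^-3)(1.176×10^10) = 9.82×10^-4 A.

9.82×10^-4 A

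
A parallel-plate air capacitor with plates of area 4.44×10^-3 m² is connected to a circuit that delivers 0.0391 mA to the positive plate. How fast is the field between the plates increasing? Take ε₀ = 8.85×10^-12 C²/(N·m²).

The displacement current between the plates equals the conduction current, I_d = 0.0391 mA.
Inverting I_d = ε₀ A dE/dt gives dE/dt = 3.91×10^-5 / (8.85×10^-12 · 4.44×10^-3) = 9.95×10^8 V/(m·s).

9.95×10^8 V/(m·s)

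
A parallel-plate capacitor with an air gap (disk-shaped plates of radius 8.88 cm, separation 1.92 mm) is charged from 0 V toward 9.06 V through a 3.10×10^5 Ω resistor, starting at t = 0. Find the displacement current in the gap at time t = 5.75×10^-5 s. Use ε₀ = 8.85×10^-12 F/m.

5.76×10^-6 A

C = ε₀A/d = (8.85×10^-12)(0.02477)/(1.92×10^-3) = 1.142×10^-10 F and τ = RC = 3.540×10^-5 s. I_d in the gap equals the RC charging current.
I_d(t) = (V₀/R) e^(−t/τ) = 2.923×10^-5 · e^(−1.624) = 5.76×10^-6 A.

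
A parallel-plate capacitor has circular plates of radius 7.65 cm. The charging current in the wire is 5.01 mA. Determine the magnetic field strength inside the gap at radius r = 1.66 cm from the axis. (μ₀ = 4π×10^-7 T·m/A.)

2.84×10^-9 T

By continuity the displacement current in the gap matches the conduction current: I_d = 5.01×10^-3 A.
∮B·dl = μ₀ I_d,enc with I_d,enc = I_d r²/R² = 2.359×10^-4 A; so B = μ₀ I_d,enc/(2πr) = 2.84×10^-9 T.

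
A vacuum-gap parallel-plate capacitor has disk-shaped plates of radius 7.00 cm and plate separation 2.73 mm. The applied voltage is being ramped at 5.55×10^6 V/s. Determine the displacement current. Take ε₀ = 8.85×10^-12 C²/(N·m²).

The displacement current equals the charging current C dV/dt. With C = ε₀A/d = (8.85×10^-12)(0.01539)/(2.73×10^-3) = 4.989×10^-11 F, I_d = (4.989×10^-11)(5.55×10^6) = 2.77×10^-4 A.

2.77×10^-4 A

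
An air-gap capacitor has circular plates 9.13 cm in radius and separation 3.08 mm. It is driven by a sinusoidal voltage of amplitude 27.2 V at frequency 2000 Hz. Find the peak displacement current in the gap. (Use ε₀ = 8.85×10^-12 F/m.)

2.57×10^-5 A

(dE/dt)_max = V₀ω/d = 1.110×10^8 V/(m·s); ω = 2πf = 1.257×10^4 rad/s.
I_d,max = ε₀ A (dE/dt)_max = (8.85×10^-12)(0.02619)(1.110×10^8) = 2.57×10^-5 A.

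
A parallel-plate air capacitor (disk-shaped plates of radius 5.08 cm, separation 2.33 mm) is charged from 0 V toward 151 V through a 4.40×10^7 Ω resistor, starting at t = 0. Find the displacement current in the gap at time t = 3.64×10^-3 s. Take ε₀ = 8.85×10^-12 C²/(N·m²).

C = ε₀A/d = (8.85×10^-12)(8.107×10^-3)/(2.33×10^-3) = 3.079×10^-11 F and τ = RC = 1.355×10^-3 s. I_d in the gap equals the RC charging current.
I_d(t) = (V₀/R) e^(−t/τ) = 3.432×10^-6 · e^(−2.686) = 2.34×10^-7 A.

2.34×10^-7 A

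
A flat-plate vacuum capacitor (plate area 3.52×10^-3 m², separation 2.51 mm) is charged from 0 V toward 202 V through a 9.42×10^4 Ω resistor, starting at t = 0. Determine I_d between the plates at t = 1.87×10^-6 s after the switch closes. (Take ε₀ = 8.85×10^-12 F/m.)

C = ε₀A/d = (8.85×10^-12)(3.52×10^-3)/(2.51×10^-3) = 1.241×10^-11 F, so τ = RC = 1.169×10^-6 s.
The conduction current is I(t) = (V₀/R) e^(−t/τ), and the displacement current between the plates equals it.
t/τ = 1.600; I_d = (202/9.42×10^4) · e^(−1.600) = (2.144×10^-3)(0.2019) = 4.33×10^-4 A.

4.33×10^-4 A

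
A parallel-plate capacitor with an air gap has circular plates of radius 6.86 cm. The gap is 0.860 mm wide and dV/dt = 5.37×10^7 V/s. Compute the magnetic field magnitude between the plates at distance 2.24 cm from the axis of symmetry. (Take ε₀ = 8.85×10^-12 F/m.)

7.78×10^-9 T

I_d = C dV/dt with C = ε₀πR²/d = 1.521×10^-10 F, so I_d = (1.521×10^-10)(5.37×10^7) = 8.168×10^-3 A.
An Ampèrian loop of radius r encloses a fraction (r/R)² of I_d. Then B·2πr = μ₀ I_d (r/R)², giving B = μ₀ I_d r/(2πR²) = 7.78×10^-9 T.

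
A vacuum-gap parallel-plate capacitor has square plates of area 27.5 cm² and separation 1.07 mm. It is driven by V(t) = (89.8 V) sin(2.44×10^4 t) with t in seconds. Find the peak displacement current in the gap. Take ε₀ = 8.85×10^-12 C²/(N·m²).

C = ε₀A/d = (8.85×10^-12)(2.75×10^-3)/(1.07×10^-3) = 2.275×10^-11 F; ω = 2.44×10^4 rad/s.
I_d = C dV/dt, so |I_d|_max = C V₀ ω = (2.275×10^-11)(89.8)(2.44×10^4) = 4.98×10^-5 A.

4.98×10^-5 A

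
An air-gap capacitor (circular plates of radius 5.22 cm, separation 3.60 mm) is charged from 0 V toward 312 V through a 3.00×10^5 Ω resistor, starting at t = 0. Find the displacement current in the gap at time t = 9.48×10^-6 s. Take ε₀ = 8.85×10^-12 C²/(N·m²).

With C = ε₀A/d = (8.85×10^-12)(8.560×10^-3)/(3.60×10^-3) = 2.104×10^-11 F, the time constant is τ = RC = 6.312×10^-6 s, so t/τ = 1.502 and e^(−t/τ) = 0.2227.
I_d = I_cond = (V₀/R) e^(−t/τ) = (1.040×10^-3)(0.2227) = 2.32×10^-4 A.

2.32×10^-4 A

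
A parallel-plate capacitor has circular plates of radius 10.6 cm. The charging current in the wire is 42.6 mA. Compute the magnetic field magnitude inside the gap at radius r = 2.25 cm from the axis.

1.71×10^-8 T

By continuity the displacement current in the gap matches the conduction current: I_d = 0.0426 A.
∮B·dl = μ₀ I_d,enc with I_d,enc = I_d r²/R² = 1.919×10^-3 A; so B = μ₀ I_d,enc/(2πr) = 1.71×10^-8 T.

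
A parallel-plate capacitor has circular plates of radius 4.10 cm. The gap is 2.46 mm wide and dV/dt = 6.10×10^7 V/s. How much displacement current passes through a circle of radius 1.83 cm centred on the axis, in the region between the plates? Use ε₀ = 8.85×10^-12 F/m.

dE/dt = (dV/dt)/d = 2.480×10^10 V/(m·s); I_d = ε₀(πR²)(dE/dt) = (8.85×10^-12)(5.281×10^-3)(2.480×10^10) = 1.159×10^-3 A.
Since J_d is uniform, the enclosed fraction is (r/R)² = 0.1992, giving I_d,enc = 2.31×10^-4 A.

2.31×10^-4 A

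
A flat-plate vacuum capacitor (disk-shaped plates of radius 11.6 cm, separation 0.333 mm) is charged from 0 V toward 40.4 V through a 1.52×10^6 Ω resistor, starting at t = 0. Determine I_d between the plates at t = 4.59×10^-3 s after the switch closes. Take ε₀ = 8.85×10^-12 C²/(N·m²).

C = ε₀A/d = (8.85×10^-12)(0.04227)/(3.33×10^-4) = 1.123×10^-9 F, so τ = RC = 1.707×10^-3 s.
The conduction current is I(t) = (V₀/R) e^(−t/τ), and the displacement current between the plates equals it.
t/τ = 2.689; I_d = (40.4/1.52×10^6) · e^(−2.689) = (2.658×10^-5)(0.06795) = 1.81×10^-6 A.

1.81×10^-6 A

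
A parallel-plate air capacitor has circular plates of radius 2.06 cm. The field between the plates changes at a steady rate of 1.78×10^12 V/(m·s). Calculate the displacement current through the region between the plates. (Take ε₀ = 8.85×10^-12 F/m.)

The displacement current is ε₀ times dΦ_E/dt = ε₀ A dE/dt = (8.85×10^-12)(1.333×10^-3)(1.78×10^12) = 0.0210 A.

0.0210 A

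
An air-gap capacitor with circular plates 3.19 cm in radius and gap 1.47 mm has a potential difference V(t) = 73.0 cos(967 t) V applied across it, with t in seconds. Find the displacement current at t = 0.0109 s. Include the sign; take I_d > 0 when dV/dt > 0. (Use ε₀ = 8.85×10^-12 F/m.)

1.22×10^-6 A

C = ε₀A/d = (8.85×10^-12)(3.197×10^-3)/(1.47×10^-3) = 1.925×10^-11 F. dV/dt = V₀ω·−sin(ωt); at ωt = 10.5403 rad this factor is 0.8981.
I_d = C dV/dt = (1.925×10^-11)(73.0)(967)(0.8981) = 1.22×10^-6 A.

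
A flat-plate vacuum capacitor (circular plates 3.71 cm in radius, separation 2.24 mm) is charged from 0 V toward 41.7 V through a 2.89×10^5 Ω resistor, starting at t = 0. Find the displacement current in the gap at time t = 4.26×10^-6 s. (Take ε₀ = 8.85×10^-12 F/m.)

6.09×10^-5 A

With C = ε₀A/d = (8.85×10^-12)(4.324×10^-3)/(2.24×10^-3) = 1.708×10^-11 F, the time constant is τ = RC = 4.936×10^-6 s, so t/τ = 0.8630 and e^(−t/τ) = 0.4219.
I_d = I_cond = (V₀/R) e^(−t/τ) = (1.443×10^-4)(0.4219) = 6.09×10^-5 A.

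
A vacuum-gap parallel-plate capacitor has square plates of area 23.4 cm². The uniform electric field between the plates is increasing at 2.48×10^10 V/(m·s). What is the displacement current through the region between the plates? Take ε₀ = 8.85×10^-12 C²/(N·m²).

5.14×10^-4 A

I_d = ε₀ A (dE/dt) = (8.85×10^-12)(2.34×10^-3 m²)(2.48×10^10) = 5.14×10^-4 A.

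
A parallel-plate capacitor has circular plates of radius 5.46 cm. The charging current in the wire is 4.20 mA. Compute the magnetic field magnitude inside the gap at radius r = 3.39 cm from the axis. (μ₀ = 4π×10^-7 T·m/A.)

By continuity the displacement current in the gap matches the conduction current: I_d = 4.20×10^-3 A.
An Ampèrian loop of radius r encloses a fraction (r/R)² of I_d. Then B·2πr = μ₀ I_d (r/R)², giving B = μ₀ I_d r/(2πR²) = 9.55×10^-9 T.

9.55×10^-9 T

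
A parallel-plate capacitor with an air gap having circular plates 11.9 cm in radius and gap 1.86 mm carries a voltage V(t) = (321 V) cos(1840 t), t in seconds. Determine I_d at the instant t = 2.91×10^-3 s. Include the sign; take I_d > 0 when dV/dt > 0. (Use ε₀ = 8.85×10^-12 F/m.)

1.00×10^-4 A

dV/dt = (321)(1840)·−sin(5.3544) = 4.730×10^5 V/s.
I_d = C dV/dt with C = ε₀A/d = (8.85×10^-12)(0.04449)/(1.86×10^-3) = 2.117×10^-10 F, so I_d = (2.117×10^-10)(4.730×10^5) = 1.00×10^-4 A.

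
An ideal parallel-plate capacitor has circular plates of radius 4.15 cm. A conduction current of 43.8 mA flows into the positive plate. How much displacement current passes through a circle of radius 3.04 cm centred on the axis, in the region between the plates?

0.0235 A

Between the plates the displacement current equals the wire current: I_d = 43.8 mA = 0.0438 A.
Since J_d is uniform, the enclosed fraction is (r/R)² = 0.5366, giving I_d,enc = 0.0235 A.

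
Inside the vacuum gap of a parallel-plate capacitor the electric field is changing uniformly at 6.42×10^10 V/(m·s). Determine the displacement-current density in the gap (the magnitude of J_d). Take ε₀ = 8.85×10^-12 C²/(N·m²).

The displacement-current density is ε₀ ∂E/∂t = (8.85×10^-12)(6.42×10^10) = 0.568 A/m².

0.568 A/m²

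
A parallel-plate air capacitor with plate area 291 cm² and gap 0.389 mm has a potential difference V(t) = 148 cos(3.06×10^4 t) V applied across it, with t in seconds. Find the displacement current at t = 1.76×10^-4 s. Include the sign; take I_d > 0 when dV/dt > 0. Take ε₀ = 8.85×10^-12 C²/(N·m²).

2.34×10^-3 A

C = ε₀A/d = (8.85×10^-12)(0.0291)/(3.89×10^-4) = 6.620×10^-10 F. dV/dt = V₀ω·−sin(ωt); at ωt = 5.3856 rad this factor is 0.7818.
I_d = C dV/dt = (6.620×10^-10)(148)(3.06×10^4)(0.7818) = 2.34×10^-3 A.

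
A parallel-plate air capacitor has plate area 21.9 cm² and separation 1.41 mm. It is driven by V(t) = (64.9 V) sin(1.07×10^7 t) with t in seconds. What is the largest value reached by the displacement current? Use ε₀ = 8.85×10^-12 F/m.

C = ε₀A/d = (8.85×10^-12)(2.19×10^-3)/(1.41×10^-3) = 1.375×10^-11 F; ω = 1.07×10^7 rad/s.
I_d = C dV/dt, so |I_d|_max = C V₀ ω = (1.375×10^-11)(64.9)(1.07×10^7) = 9.55×10^-3 A.

9.55×10^-3 A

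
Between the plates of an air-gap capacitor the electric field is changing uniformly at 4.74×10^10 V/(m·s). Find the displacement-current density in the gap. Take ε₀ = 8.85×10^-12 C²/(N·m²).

0.419 A/m²

J_d = ε₀ ∂E/∂t, so J_d = 0.419 A/m².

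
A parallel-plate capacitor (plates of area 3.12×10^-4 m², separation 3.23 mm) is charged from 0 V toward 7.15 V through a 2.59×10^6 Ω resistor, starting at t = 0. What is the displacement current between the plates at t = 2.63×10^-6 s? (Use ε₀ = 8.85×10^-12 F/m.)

With C = ε₀A/d = (8.85×10^-12)(3.12×10^-4)/(3.23×10^-3) = 8.549×10^-13 F, the time constant is τ = RC = 2.214×10^-6 s, so t/τ = 1.188 and e^(−t/τ) = 0.3048.
I_d = I_cond = (V₀/R) e^(−t/τ) = (2.761×10^-6)(0.3048) = 8.42×10^-7 A.

8.42×10^-7 A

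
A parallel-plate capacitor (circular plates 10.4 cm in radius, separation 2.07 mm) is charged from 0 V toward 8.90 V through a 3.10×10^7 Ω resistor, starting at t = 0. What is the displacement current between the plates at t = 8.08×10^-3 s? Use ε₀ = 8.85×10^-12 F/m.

C = ε₀A/d = (8.85×10^-12)(0.03398)/(2.07×10^-3) = 1.453×10^-10 F, so τ = RC = 4.504×10^-3 s.
The conduction current is I(t) = (V₀/R) e^(−t/τ), and the displacement current between the plates equals it.
t/τ = 1.794; I_d = (8.90/3.10×10^7) · e^(−1.794) = (2.871×10^-7)(0.1663) = 4.77×10^-8 A.

4.77×10^-8 A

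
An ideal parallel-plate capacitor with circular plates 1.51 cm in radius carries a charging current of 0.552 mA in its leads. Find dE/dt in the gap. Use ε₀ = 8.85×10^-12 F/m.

8.71×10^10 V/(m·s)

The displacement current between the plates equals the conduction current, I_d = 0.552 mA.
Since I_d = ε₀ A dE/dt, dE/dt = I_d/(ε₀A) = (5.52×10^-4)/((8.85×10^-12)(7.163×10^-4)) = 8.71×10^10 V/(m·s).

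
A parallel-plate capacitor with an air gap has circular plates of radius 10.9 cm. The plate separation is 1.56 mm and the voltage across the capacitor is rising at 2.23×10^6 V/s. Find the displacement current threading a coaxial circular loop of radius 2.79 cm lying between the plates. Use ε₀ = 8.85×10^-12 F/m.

3.09×10^-5 A

I_d = C dV/dt with C = ε₀πR²/d = 2.118×10^-10 F, so I_d = (2.118×10^-10)(2.23×10^6) = 4.723×10^-4 A.
Through an area πr² the displacement current is I_d·(πr²/πR²) = I_d (r/R)² = 3.09×10^-5 A.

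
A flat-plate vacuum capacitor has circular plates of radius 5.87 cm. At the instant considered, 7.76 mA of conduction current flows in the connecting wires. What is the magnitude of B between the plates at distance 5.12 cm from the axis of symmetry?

2.31×10^-8 T

Between the plates the displacement current equals the wire current: I_d = 7.76 mA = 7.76×10^-3 A.
∮B·dl = μ₀ I_d,enc with I_d,enc = I_d r²/R² = 5.904×10^-3 A; so B = μ₀ I_d,enc/(2πr) = 2.31×10^-8 T.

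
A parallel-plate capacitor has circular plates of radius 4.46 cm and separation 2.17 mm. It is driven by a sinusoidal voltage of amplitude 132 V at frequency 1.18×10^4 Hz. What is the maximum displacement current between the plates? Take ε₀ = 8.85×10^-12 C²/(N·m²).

(dE/dt)_max = V₀ω/d = 4.510×10^9 V/(m·s); ω = 2πf = 7.414×10^4 rad/s.
I_d,max = ε₀ A (dE/dt)_max = (8.85×10^-12)(6.249×10^-3)(4.510×10^9) = 2.49×10^-4 A.

2.49×10^-4 A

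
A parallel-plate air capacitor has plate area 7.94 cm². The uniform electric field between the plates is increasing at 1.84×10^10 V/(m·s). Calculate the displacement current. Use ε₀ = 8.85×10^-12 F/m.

The displacement current is ε₀ times dΦ_E/dt = ε₀ A dE/dt = (8.85×10^-12)(7.94×10^-4)(1.84×10^10) = 1.29×10^-4 A.

1.29×10^-4 A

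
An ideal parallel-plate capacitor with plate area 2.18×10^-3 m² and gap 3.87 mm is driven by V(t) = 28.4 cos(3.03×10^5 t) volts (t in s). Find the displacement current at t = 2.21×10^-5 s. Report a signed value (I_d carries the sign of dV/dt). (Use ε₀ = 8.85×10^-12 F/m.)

-1.72×10^-5 A

C = ε₀A/d = (8.85×10^-12)(2.18×10^-3)/(3.87×10^-3) = 4.985×10^-12 F. dV/dt = V₀ω·−sin(ωt); at ωt = 6.6963 rad this factor is -0.4015.
I_d = C dV/dt = (4.985×10^-12)(28.4)(3.03×10^5)(-0.4015) = -1.72×10^-5 A.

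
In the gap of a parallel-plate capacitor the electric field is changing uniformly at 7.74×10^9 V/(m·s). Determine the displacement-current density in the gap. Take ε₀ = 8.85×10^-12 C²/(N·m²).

The displacement-current density is ε₀ ∂E/∂t = (8.85×10^-12)(7.74×10^9) = 0.0685 A/m².

0.0685 A/m²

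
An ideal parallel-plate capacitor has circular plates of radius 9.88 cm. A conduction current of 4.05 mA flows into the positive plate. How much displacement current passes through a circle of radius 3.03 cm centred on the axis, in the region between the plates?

Between the plates the displacement current equals the wire current: I_d = 4.05 mA = 4.05×10^-3 A.
The field is uniform, so I_d,enc = I_d (r/R)² = (4.05×10^-3)(3.03/9.88)² = 3.81×10^-4 A.

3.81×10^-4 A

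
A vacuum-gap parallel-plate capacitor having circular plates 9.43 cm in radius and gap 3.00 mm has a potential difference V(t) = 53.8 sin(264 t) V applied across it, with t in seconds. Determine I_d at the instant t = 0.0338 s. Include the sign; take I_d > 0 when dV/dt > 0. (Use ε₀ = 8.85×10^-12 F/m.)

C = ε₀A/d = (8.85×10^-12)(0.02794)/(3.00×10^-3) = 8.242×10^-11 F. dV/dt = V₀ω·cos(ωt); at ωt = 8.9232 rad this factor is -0.8768.
I_d = C dV/dt = (8.242×10^-11)(53.8)(264)(-0.8768) = -1.03×10^-6 A.

-1.03×10^-6 A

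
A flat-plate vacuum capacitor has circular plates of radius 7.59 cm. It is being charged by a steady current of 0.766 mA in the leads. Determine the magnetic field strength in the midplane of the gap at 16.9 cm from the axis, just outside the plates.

By continuity the displacement current in the gap matches the conduction current: I_d = 7.66×10^-4 A.
For r ≥ R the full I_d is enclosed: B = μ₀ I_d/(2πr) = (4π×10^-7)(7.66×10^-4)/(2π·0.169) = 9.07×10^-10 T.

9.07×10^-10 T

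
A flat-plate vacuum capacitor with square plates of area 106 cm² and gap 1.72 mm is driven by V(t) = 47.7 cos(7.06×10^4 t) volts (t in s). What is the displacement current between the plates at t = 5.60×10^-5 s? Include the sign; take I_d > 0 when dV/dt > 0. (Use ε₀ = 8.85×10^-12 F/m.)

1.33×10^-4 A

dE/dt = (V₀ω/d)·−sin(ωt) with ωt = 3.9536 rad: (47.7)(7.06×10^4)(0.7257)/(1.72×10^-3) = 1.421×10^9 V/(m·s).
I_d = ε₀ A dE/dt = (8.85×10^-12)(0.0106)(1.421×10^9) = 1.33×10^-4 A.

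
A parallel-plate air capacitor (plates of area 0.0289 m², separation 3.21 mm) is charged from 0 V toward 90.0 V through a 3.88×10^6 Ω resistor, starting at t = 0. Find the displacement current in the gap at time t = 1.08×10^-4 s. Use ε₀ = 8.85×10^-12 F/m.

1.64×10^-5 A

C = ε₀A/d = (8.85×10^-12)(0.0289)/(3.21×10^-3) = 7.968×10^-11 F and τ = RC = 3.092×10^-4 s. I_d in the gap equals the RC charging current.
I_d(t) = (V₀/R) e^(−t/τ) = 2.320×10^-5 · e^(−0.3493) = 1.64×10^-5 A.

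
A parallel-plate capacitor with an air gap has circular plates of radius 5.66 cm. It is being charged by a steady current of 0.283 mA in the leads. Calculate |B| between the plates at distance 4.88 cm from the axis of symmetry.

Between the plates the displacement current equals the wire current: I_d = 0.283 mA = 2.83×10^-4 A.
An Ampèrian loop of radius r encloses a fraction (r/R)² of I_d. Then B·2πr = μ₀ I_d (r/R)², giving B = μ₀ I_d r/(2πR²) = 8.62×10^-10 T.

8.62×10^-10 T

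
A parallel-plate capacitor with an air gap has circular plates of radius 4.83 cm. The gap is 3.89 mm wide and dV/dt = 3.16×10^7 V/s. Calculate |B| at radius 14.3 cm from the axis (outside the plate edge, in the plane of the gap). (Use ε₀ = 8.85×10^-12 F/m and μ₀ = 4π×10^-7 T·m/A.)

7.37×10^-10 T

I_d = C dV/dt with C = ε₀πR²/d = 1.667×10^-11 F, so I_d = (1.667×10^-11)(3.16×10^7) = 5.268×10^-4 A.
Outside the plates the loop encloses all of I_d, so B·2πr = μ₀ I_d and B = 7.37×10^-10 T.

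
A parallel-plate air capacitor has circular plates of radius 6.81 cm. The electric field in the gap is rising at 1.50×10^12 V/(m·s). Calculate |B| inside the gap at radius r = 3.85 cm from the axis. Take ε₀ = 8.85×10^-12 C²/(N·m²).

3.21×10^-7 T

Total displacement current: I_d = ε₀(πR²)(dE/dt) = (8.85×10^-12)(0.01457)(1.50×10^12) = 0.1934 A.
An Ampèrian loop of radius r encloses a fraction (r/R)² of I_d. Then B·2πr = μ₀ I_d (r/R)², giving B = μ₀ I_d r/(2πR²) = 3.21×10^-7 T.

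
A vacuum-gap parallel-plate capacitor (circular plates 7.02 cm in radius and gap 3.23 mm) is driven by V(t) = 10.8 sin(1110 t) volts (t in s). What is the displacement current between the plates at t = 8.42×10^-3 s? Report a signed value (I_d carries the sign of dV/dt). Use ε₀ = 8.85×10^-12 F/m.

C = ε₀A/d = (8.85×10^-12)(0.01548)/(3.23×10^-3) = 4.241×10^-11 F. dV/dt = V₀ω·cos(ωt); at ωt = 9.3462 rad this factor is -0.9969.
I_d = C dV/dt = (4.241×10^-11)(10.8)(1110)(-0.9969) = -5.07×10^-7 A.

-5.07×10^-7 A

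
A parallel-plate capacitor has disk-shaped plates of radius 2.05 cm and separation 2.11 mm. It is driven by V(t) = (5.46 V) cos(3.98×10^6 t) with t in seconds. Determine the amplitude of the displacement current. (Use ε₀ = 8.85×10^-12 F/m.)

C = ε₀A/d = (8.85×10^-12)(1.320×10^-3)/(2.11×10^-3) = 5.536×10^-12 F; ω = 3.98×10^6 rad/s.
I_d = C dV/dt, so |I_d|_max = C V₀ ω = (5.536×10^-12)(5.46)(3.98×10^6) = 1.20×10^-4 A.

1.20×10^-4 A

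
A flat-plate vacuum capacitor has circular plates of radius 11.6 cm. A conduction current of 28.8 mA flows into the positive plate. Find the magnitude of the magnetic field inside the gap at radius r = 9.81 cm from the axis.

4.20×10^-8 T

No conduction current crosses the gap, so I_d there equals the 0.0288 A in the leads.
For r < R the Ampère–Maxwell law gives B(2πr) = μ₀ I_d (r²/R²), so B = μ₀ I_d r/(2πR²) = (4π×10^-7)(0.0288)(0.0981)/(2π·0.116²) = 4.20×10^-8 T.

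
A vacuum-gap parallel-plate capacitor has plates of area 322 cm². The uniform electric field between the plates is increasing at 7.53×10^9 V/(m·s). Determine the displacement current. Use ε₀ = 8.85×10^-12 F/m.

2.15×10^-3 A

The displacement current is ε₀ times dΦ_E/dt = ε₀ A dE/dt = (8.85×10^-12)(0.0322)(7.53×10^9) = 2.15×10^-3 A.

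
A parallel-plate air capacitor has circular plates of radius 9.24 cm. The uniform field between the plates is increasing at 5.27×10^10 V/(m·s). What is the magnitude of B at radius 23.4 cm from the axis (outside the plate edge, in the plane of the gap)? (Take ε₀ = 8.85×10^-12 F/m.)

I_d = ε₀ dΦ_E/dt = ε₀ πR² (dE/dt) = (8.85×10^-12)(0.02682)(5.27×10^10) = 0.01251 A through the full plate area.
For r ≥ R the full I_d is enclosed: B = μ₀ I_d/(2πr) = (4π×10^-7)(0.01251)/(2π·0.234) = 1.07×10^-8 T.

1.07×10^-8 T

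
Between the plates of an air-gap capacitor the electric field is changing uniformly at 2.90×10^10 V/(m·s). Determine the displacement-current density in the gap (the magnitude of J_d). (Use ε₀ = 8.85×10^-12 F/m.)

0.257 A/m²

J_d = ε₀ ∂E/∂t, so J_d = 0.257 A/m².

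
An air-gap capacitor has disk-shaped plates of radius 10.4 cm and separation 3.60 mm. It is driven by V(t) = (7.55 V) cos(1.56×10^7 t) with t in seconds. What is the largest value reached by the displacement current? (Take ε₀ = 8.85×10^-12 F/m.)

C = ε₀A/d = (8.85×10^-12)(0.03398)/(3.60×10^-3) = 8.353×10^-11 F; ω = 1.56×10^7 rad/s.
I_d = C dV/dt, so |I_d|_max = C V₀ ω = (8.353×10^-11)(7.55)(1.56×10^7) = 9.84×10^-3 A.

9.84×10^-3 A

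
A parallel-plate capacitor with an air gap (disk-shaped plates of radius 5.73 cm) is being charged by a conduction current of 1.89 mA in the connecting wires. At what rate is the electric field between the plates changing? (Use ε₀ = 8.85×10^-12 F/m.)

The displacement current between the plates equals the conduction current, I_d = 1.89 mA.
Then dE/dt = I_d/(ε₀A) = 2.07×10^10 V/(m·s).

2.07×10^10 V/(m·s)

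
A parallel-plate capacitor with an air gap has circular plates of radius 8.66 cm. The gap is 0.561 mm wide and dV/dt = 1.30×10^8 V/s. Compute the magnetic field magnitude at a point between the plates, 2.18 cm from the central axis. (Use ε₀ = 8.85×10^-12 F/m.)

2.81×10^-8 T

dE/dt = (dV/dt)/d = 2.317×10^11 V/(m·s); I_d = ε₀(πR²)(dE/dt) = (8.85×10^-12)(0.02356)(2.317×10^11) = 0.04831 A.
∮B·dl = μ₀ I_d,enc with I_d,enc = I_d r²/R² = 3.061×10^-3 A; so B = μ₀ I_d,enc/(2πr) = 2.81×10^-8 T.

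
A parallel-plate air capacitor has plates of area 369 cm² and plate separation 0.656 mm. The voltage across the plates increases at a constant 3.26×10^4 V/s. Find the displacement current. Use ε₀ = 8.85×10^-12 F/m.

The field between the plates is E = V/d, so dE/dt = (3.26×10^4)/(6.56×10^-4 m) = 4.970×10^7 V/(m·s).
I_d = ε₀ A (dE/dt) = (8.85×10^-12)(0.0369)(4.970×10^7) = 1.62×10^-5 A.

1.62×10^-5 A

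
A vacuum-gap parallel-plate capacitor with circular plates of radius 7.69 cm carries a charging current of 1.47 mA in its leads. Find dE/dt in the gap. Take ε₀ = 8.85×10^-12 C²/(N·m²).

By continuity, I_d in the gap equals the 1.47 mA flowing in the wire.
Since I_d = ε₀ A dE/dt, dE/dt = I_d/(ε₀A) = (1.47×10^-3)/((8.85×10^-12)(0.01858)) = 8.94×10^9 V/(m·s).

8.94×10^9 V/(m·s)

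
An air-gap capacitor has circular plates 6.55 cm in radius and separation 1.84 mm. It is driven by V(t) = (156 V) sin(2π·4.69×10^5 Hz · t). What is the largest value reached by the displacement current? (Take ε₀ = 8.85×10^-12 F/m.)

0.0298 A

(dE/dt)_max = V₀ω/d = 2.499×10^11 V/(m·s); ω = 2πf = 2.947×10^6 rad/s.
I_d,max = ε₀ A (dE/dt)_max = (8.85×10^-12)(0.01348)(2.499×10^11) = 0.0298 A.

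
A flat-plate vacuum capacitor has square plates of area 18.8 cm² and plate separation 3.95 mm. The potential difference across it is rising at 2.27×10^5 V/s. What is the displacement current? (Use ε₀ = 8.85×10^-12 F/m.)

9.56×10^-7 A

C = ε₀A/d = (8.85×10^-12)(1.88×10^-3)/(3.95×10^-3) = 4.212×10^-12 F.
I_d = C dV/dt = (4.212×10^-12)(2.27×10^5) = 9.56×10^-7 A.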